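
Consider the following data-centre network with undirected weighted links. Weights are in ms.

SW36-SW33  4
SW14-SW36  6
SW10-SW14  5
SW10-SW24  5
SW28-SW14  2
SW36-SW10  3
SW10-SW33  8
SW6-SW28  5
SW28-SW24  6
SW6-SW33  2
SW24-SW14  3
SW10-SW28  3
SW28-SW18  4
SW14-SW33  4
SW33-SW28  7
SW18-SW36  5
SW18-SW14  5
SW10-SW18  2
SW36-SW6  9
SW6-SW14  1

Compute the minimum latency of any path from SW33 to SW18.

8 ms

Shortest distances from SW33:
SW33: 0
SW6: 2  (via SW33)
SW14: 3  (via SW6)
SW36: 4  (via SW33)
SW28: 5  (via SW14)
SW24: 6  (via SW14)
SW10: 7  (via SW36)
SW18: 8  (via SW14)
Shortest route: SW33–SW6–SW14–SW18 = 8 ms.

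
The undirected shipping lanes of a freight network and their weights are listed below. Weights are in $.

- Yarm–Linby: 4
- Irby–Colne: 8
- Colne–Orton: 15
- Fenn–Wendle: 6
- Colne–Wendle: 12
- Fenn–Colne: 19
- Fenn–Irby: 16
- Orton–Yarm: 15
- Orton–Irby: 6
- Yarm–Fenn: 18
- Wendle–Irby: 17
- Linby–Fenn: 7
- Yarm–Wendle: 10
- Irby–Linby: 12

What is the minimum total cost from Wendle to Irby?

$17

Shortest distances from Wendle:
Wendle: 0
Fenn: 6  (via Wendle)
Yarm: 10  (via Wendle)
Colne: 12  (via Wendle)
Linby: 13  (via Fenn)
Irby: 17  (via Wendle)
Shortest route: Wendle → Irby = $17.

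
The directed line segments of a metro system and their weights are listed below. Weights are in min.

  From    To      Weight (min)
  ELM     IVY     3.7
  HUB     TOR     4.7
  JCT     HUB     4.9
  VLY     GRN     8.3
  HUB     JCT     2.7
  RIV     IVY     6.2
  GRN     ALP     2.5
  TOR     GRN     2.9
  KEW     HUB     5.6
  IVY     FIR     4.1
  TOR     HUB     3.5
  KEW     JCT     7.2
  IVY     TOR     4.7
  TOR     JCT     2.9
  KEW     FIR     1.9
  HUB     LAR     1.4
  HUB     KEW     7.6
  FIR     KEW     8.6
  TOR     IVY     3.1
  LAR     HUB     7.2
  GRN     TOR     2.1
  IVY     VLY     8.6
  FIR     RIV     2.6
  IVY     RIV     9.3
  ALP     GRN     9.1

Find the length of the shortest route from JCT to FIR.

14.4 min

Compare a few routes:
JCT → HUB → TOR → IVY → FIR: 4.9+4.7+3.1+4.1 = 16.8
JCT → HUB → KEW → FIR: 4.9+7.6+1.9 = 14.4
The minimum is 14.4 min via JCT → HUB → KEW → FIR.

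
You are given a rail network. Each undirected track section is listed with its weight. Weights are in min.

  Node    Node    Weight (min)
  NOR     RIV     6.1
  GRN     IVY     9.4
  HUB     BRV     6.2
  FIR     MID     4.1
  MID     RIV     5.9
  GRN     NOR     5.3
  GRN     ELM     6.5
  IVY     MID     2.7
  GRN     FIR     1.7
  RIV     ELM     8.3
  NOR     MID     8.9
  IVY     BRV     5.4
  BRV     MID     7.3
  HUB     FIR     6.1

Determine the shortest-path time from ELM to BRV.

Shortest distances from ELM:
ELM: 0
GRN: 6.5  (via ELM)
FIR: 8.2  (via GRN)
RIV: 8.3  (via ELM)
NOR: 11.8  (via GRN)
MID: 12.3  (via FIR)
HUB: 14.3  (via FIR)
IVY: 15  (via MID)
BRV: 19.6  (via MID)
Shortest route: ELM–GRN–FIR–MID–BRV = 19.6 min.

19.6 min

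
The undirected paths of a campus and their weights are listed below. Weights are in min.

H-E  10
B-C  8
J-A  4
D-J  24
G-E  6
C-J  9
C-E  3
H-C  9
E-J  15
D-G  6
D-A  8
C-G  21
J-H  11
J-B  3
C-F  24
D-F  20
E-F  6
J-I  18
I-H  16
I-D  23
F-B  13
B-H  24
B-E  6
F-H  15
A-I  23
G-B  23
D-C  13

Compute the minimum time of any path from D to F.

18 min

Running Dijkstra from D:
D: 0
G: 6  (via D)
A: 8  (via D)
E: 12  (via G)
J: 12  (via A)
C: 13  (via D)
B: 15  (via J)
F: 18  (via E)
Shortest route: D–G–E–F = 18 min.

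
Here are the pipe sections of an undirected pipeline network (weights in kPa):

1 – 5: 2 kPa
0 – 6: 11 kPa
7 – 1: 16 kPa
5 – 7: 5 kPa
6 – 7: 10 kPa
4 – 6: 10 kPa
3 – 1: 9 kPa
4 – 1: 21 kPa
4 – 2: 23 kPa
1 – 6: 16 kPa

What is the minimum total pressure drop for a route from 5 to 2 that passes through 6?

Best 5 to 6: 5 → 7 → 6 costing 15
Shortest 6→2: 6 → 4 → 2 = 33
Total via 6: 15 + 33 = 48 kPa.

48 kPa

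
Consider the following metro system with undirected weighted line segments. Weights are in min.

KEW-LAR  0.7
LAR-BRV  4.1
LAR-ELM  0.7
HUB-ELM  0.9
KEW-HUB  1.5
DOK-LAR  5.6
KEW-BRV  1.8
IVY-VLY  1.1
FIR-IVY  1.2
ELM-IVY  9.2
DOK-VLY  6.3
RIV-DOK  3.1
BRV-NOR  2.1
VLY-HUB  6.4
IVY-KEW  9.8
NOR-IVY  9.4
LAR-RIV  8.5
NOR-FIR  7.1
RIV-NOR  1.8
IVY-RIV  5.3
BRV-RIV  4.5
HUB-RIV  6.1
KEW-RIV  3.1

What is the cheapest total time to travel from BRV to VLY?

9.7 min

Running Dijkstra from BRV:
BRV: 0
KEW: 1.8  (via BRV)
NOR: 2.1  (via BRV)
LAR: 2.5  (via KEW)
ELM: 3.2  (via LAR)
HUB: 3.3  (via KEW)
RIV: 3.9  (via NOR)
DOK: 7  (via RIV)
FIR: 9.2  (via NOR)
IVY: 9.2  (via RIV)
VLY: 9.7  (via HUB)
Shortest route: BRV–KEW–HUB–VLY = 9.7 min.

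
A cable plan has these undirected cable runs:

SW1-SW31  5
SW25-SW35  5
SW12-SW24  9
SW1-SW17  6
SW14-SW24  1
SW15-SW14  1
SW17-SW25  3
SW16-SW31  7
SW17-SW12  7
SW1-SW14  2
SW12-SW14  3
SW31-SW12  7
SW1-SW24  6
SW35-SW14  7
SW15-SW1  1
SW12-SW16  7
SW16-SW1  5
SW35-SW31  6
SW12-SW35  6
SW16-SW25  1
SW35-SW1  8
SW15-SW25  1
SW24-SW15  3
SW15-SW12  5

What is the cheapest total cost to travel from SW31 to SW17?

Running Dijkstra from SW31:
SW31: 0
SW1: 5  (via SW31)
SW35: 6  (via SW31)
SW15: 6  (via SW1)
SW12: 7  (via SW31)
SW14: 7  (via SW1)
SW25: 7  (via SW15)
SW16: 7  (via SW31)
SW24: 8  (via SW14)
SW17: 10  (via SW25)
Shortest route: SW31 → SW1 → SW15 → SW25 → SW17 = 10.

10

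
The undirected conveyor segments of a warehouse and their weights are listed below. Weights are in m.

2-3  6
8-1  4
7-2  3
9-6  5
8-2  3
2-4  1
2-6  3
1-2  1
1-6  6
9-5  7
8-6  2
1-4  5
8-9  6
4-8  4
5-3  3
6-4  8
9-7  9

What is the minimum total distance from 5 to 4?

Shortest distances from 5:
5: 0
3: 3  (via 5)
9: 7  (via 5)
2: 9  (via 3)
1: 10  (via 2)
4: 10  (via 2)
Shortest route: 5 → 3 → 2 → 4 = 10 m.

10 m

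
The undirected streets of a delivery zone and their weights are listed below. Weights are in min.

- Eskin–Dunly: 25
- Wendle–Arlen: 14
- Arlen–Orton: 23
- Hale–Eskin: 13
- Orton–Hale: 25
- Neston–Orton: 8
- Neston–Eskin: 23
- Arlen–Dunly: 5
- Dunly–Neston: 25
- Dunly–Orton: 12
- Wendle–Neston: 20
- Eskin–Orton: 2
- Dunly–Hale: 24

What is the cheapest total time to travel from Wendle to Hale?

43 min

Shortest distances from Wendle:
Wendle: 0
Arlen: 14  (via Wendle)
Dunly: 19  (via Arlen)
Neston: 20  (via Wendle)
Orton: 28  (via Neston)
Eskin: 30  (via Orton)
Hale: 43  (via Dunly)
Shortest route: Wendle → Arlen → Dunly → Hale = 43 min.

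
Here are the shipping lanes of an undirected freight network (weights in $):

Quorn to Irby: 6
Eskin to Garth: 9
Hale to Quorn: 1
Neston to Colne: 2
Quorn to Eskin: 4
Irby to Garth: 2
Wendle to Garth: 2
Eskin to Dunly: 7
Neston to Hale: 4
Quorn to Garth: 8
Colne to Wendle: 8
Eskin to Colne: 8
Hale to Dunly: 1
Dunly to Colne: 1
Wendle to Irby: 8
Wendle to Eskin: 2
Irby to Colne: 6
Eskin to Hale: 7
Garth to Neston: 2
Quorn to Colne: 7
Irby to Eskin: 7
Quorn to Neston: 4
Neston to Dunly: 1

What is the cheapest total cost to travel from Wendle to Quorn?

$6

Shortest distances from Wendle:
Wendle: 0
Eskin: 2  (via Wendle)
Garth: 2  (via Wendle)
Irby: 4  (via Garth)
Neston: 4  (via Garth)
Dunly: 5  (via Neston)
Hale: 6  (via Dunly)
Colne: 6  (via Neston)
Quorn: 6  (via Eskin)
Shortest route: Wendle–Eskin–Quorn = $6.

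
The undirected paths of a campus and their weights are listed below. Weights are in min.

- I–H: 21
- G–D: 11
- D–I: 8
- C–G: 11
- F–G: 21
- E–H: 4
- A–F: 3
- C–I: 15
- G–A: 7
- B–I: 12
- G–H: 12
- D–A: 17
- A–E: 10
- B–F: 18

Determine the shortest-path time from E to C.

Settle nodes by increasing distance from E:
E: 0
H: 4  (via E)
A: 10  (via E)
F: 13  (via A)
G: 16  (via H)
I: 25  (via H)
C: 27  (via G)
Shortest route: E–H–G–C = 27 min.

27 min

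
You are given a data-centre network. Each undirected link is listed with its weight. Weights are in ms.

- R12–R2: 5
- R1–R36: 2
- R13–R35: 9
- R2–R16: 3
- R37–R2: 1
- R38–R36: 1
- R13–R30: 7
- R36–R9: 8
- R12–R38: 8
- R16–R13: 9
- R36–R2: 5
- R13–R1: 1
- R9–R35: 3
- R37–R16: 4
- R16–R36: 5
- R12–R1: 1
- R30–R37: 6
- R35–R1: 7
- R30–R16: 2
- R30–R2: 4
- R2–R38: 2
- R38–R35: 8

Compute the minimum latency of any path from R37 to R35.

11 ms

Candidate routes:
R37–R2–R38–R35: 1+2+8 = 11
R37–R2–R38–R36–R1–R35: 1+2+1+2+7 = 13
The minimum is 11 ms via R37–R2–R38–R35.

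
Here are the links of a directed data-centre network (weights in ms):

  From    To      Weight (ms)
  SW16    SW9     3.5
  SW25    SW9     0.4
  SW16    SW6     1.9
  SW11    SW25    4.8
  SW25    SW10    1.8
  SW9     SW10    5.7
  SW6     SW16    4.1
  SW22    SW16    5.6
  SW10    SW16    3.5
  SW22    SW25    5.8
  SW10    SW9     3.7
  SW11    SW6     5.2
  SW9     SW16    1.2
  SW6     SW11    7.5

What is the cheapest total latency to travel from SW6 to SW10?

13.3 ms

Shortest distances from SW6:
SW6: 0
SW16: 4.1  (via SW6)
SW11: 7.5  (via SW6)
SW9: 7.6  (via SW16)
SW25: 12.3  (via SW11)
SW10: 13.3  (via SW9)
Shortest route: SW6 → SW16 → SW9 → SW10 = 13.3 ms.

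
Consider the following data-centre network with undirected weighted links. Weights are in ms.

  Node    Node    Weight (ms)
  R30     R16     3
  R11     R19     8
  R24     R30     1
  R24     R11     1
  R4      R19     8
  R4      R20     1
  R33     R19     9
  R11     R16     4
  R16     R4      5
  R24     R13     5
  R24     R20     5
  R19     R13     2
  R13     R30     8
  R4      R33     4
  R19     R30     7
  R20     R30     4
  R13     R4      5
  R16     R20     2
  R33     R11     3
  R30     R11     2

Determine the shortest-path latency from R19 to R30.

7 ms

Shortest distances from R19:
R19: 0
R13: 2  (via R19)
R24: 7  (via R13)
R30: 7  (via R19)
Shortest route: R19 → R30 = 7 ms.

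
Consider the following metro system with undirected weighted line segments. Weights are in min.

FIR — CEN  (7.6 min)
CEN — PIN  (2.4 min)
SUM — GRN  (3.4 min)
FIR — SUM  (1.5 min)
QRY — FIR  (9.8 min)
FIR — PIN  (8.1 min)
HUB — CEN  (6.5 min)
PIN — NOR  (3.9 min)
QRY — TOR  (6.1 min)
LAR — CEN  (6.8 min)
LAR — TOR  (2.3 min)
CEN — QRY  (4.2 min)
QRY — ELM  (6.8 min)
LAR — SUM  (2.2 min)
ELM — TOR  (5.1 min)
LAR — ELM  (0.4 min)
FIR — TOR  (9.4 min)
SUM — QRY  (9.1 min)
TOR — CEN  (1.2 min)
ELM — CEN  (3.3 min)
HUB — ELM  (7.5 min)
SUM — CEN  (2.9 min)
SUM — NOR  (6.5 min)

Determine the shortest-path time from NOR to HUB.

12.8 min

Shortest distances from NOR:
NOR: 0
PIN: 3.9  (via NOR)
CEN: 6.3  (via PIN)
SUM: 6.5  (via NOR)
TOR: 7.5  (via CEN)
FIR: 8  (via SUM)
LAR: 8.7  (via SUM)
ELM: 9.1  (via LAR)
GRN: 9.9  (via SUM)
QRY: 10.5  (via CEN)
HUB: 12.8  (via CEN)
Shortest route: NOR → PIN → CEN → HUB = 12.8 min.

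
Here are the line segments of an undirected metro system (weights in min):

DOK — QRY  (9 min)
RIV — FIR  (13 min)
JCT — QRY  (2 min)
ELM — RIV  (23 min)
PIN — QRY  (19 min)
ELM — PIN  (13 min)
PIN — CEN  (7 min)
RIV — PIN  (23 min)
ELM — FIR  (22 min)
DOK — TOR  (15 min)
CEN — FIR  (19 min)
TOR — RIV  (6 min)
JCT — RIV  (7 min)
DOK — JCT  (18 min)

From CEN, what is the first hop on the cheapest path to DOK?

Compare a few routes:
CEN - PIN - QRY - JCT - DOK: 7+19+2+18 = 46
CEN - PIN - QRY - DOK: 7+19+9 = 35
The minimum is 35 min via CEN - PIN - QRY - DOK.
So from CEN the first move is to PIN.

PIN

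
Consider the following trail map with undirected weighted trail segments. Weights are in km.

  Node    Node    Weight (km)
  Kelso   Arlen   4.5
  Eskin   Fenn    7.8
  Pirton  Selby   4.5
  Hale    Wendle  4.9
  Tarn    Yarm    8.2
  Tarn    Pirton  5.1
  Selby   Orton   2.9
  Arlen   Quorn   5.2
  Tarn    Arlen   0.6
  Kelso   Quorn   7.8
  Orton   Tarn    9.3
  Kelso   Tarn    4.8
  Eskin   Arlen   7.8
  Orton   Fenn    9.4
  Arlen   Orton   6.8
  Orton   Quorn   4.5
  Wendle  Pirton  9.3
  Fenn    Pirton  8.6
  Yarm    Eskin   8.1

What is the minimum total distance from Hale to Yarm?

27.5 km

Enumerating some paths:
Hale - Wendle - Pirton - Tarn - Arlen - Eskin - Yarm: 4.9+9.3+5.1+0.6+7.8+8.1 = 35.8
Hale - Wendle - Pirton - Tarn - Yarm: 4.9+9.3+5.1+8.2 = 27.5
Hale - Wendle - Pirton - Selby - Orton - Arlen - Tarn - Yarm: 4.9+9.3+4.5+2.9+6.8+0.6+8.2 = 37.2
Cheapest is Hale - Wendle - Pirton - Tarn - Yarm at 27.5 km.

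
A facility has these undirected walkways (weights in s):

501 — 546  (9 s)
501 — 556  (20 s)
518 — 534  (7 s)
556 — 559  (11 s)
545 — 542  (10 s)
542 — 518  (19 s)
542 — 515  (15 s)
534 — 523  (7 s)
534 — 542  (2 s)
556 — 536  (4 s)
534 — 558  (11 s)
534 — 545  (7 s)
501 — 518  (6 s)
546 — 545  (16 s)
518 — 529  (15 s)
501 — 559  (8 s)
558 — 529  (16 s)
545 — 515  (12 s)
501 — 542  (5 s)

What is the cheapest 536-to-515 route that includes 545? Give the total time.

49 s

Best 536 to 545: 536 → 556 → 559 → 501 → 542 → 534 → 545 costing 37
Shortest 545→515: 545 → 515 = 12
Total via 545: 37 + 12 = 49 s.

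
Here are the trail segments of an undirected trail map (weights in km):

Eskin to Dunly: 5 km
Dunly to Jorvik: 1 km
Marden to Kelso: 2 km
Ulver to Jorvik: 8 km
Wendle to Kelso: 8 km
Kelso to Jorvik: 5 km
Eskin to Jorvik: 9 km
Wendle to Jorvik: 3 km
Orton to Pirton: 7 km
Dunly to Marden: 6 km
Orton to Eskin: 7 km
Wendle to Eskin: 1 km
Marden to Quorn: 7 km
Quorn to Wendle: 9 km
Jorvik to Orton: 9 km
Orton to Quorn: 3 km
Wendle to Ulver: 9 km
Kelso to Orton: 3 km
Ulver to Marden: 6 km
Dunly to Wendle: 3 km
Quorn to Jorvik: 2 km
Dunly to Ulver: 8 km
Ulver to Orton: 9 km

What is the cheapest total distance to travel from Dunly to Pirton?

13 km

Compare a few routes:
Dunly–Jorvik–Quorn–Orton–Pirton: 1+2+3+7 = 13
Dunly–Jorvik–Kelso–Orton–Pirton: 1+5+3+7 = 16
Dunly–Jorvik–Orton–Pirton: 1+9+7 = 17
The minimum is 13 km via Dunly–Jorvik–Quorn–Orton–Pirton.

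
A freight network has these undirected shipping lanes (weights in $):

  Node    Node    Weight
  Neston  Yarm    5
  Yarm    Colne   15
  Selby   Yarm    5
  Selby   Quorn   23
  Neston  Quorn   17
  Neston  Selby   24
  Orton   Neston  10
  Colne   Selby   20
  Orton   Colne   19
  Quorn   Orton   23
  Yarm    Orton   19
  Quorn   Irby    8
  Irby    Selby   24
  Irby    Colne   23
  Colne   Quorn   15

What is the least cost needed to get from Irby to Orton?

$31

Candidate routes:
Irby → Colne → Orton: 23+19 = 42
Irby → Quorn → Neston → Orton: 8+17+10 = 35
Irby → Quorn → Colne → Orton: 8+15+19 = 42
Irby → Quorn → Orton: 8+23 = 31
The minimum is $31 via Irby → Quorn → Orton.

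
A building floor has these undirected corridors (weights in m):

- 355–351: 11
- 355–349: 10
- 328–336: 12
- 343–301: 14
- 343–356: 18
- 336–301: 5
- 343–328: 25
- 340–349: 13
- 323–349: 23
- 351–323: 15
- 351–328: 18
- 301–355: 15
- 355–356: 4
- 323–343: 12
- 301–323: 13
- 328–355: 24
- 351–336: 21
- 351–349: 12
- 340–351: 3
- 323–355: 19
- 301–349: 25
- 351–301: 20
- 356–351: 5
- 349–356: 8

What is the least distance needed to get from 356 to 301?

19 m

Enumerating some paths:
356 - 351 - 336 - 301: 5+21+5 = 31
356 - 355 - 301: 4+15 = 19
356 - 351 - 301: 5+20 = 25
Cheapest is 356 - 355 - 301 at 19 m.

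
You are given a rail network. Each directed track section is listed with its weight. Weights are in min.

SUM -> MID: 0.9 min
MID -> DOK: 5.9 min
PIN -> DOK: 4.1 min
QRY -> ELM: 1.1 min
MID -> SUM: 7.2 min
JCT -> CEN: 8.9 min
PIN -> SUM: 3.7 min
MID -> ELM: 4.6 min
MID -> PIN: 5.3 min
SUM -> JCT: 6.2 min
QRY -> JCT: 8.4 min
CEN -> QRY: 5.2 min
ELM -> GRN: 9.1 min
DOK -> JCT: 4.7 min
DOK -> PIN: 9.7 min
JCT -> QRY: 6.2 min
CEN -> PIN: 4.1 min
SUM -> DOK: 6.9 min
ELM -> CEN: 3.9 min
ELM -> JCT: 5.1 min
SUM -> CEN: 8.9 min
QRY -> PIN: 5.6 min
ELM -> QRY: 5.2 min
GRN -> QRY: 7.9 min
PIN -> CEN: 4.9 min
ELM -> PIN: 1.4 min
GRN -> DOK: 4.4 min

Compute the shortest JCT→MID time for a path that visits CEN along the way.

17.6 min

Shortest JCT→CEN: JCT–CEN = 8.9
Best CEN to MID: CEN–PIN–SUM–MID costing 8.7
Total via CEN: 8.9 + 8.7 = 17.6 min.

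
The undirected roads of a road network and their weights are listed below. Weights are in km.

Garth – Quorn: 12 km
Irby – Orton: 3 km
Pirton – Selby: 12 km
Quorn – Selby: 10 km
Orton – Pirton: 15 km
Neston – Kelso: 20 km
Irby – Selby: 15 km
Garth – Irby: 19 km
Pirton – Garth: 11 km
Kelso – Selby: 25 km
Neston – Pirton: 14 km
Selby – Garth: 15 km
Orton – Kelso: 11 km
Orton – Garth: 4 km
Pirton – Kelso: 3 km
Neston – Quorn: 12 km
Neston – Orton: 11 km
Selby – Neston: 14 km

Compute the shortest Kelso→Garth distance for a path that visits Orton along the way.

15 km

Best Kelso to Orton: Kelso–Orton costing 11
Best Orton to Garth: Orton–Garth costing 4
Total via Orton: 11 + 4 = 15 km.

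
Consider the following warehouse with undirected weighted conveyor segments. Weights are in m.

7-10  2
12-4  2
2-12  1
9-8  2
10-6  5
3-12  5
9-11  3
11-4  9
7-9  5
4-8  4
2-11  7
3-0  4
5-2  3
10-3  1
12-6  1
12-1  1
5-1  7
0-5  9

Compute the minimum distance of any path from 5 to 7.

12 m

Candidate routes:
5 → 0 → 3 → 10 → 7: 9+4+1+2 = 16
5 → 2 → 12 → 6 → 10 → 7: 3+1+1+5+2 = 12
The minimum is 12 m via 5 → 2 → 12 → 6 → 10 → 7.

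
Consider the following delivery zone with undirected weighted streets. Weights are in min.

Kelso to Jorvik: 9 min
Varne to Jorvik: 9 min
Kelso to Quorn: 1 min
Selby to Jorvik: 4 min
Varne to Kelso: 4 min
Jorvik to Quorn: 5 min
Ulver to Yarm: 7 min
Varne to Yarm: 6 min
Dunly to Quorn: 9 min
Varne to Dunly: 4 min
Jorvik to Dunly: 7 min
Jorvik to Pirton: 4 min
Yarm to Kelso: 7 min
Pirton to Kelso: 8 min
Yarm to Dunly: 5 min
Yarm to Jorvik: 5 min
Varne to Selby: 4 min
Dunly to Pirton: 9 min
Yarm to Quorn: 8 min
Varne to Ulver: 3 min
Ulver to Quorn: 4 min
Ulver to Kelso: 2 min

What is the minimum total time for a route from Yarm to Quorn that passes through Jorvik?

10 min

Shortest Yarm→Jorvik: Yarm–Jorvik = 5
Shortest Jorvik→Quorn: Jorvik–Quorn = 5
Total via Jorvik: 5 + 5 = 10 min.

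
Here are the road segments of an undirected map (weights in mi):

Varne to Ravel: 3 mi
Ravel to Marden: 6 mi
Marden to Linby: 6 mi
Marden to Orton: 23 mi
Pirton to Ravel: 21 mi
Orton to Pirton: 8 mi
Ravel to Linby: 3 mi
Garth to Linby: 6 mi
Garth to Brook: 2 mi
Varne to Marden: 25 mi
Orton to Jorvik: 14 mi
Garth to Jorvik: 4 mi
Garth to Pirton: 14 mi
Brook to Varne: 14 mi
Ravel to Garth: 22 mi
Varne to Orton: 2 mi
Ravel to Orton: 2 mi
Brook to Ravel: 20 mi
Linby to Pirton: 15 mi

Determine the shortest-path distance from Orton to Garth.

Shortest distances from Orton:
Orton: 0
Ravel: 2  (via Orton)
Varne: 2  (via Orton)
Linby: 5  (via Ravel)
Marden: 8  (via Ravel)
Pirton: 8  (via Orton)
Garth: 11  (via Linby)
Shortest route: Orton–Ravel–Linby–Garth = 11 mi.

11 mi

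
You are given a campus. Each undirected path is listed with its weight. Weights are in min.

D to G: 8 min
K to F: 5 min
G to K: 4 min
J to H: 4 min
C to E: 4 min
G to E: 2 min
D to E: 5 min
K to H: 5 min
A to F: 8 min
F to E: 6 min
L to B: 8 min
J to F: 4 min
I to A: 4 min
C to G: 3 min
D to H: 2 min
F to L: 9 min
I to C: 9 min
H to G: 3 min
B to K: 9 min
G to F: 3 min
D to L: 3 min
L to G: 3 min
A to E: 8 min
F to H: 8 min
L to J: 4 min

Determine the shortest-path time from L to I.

15 min

Enumerating some paths:
L–G–C–I: 3+3+9 = 15
L–G–E–A–I: 3+2+8+4 = 17
L–G–F–A–I: 3+3+8+4 = 18
L–G–E–C–I: 3+2+4+9 = 18
Cheapest is L–G–C–I at 15 min.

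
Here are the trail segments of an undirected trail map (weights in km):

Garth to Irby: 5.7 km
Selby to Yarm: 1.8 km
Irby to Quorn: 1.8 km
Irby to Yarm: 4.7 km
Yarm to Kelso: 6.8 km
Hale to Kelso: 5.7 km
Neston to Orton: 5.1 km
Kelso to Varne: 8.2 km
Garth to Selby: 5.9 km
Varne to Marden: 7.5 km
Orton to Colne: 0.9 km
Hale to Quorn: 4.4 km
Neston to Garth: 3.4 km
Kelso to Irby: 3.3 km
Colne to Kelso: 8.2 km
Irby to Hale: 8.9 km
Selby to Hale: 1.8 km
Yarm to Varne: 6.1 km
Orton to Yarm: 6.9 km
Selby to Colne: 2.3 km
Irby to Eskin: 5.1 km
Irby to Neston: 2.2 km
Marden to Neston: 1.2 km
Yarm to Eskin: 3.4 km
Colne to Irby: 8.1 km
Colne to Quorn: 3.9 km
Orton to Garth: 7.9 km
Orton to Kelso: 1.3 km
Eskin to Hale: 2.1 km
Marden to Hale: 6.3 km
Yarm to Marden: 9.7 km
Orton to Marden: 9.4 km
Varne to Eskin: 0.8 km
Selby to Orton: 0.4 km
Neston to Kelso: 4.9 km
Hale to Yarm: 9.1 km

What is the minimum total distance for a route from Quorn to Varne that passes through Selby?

Shortest Quorn→Selby: Quorn–Colne–Orton–Selby = 5.2
Best Selby to Varne: Selby–Hale–Eskin–Varne costing 4.7
Total via Selby: 5.2 + 4.7 = 9.9 km.

9.9 km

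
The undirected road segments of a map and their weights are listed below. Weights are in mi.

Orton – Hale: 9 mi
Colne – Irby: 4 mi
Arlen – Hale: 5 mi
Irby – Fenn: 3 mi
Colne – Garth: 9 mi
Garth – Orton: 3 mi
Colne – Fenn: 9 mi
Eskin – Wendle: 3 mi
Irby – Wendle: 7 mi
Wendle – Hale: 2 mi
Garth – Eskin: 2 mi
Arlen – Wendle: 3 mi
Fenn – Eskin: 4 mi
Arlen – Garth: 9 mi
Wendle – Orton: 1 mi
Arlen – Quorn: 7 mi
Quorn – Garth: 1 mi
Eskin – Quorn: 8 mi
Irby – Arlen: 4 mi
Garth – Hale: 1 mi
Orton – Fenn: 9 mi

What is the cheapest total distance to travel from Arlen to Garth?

Compare a few routes:
Arlen → Wendle → Eskin → Garth: 3+3+2 = 8
Arlen → Quorn → Garth: 7+1 = 8
Arlen → Hale → Garth: 5+1 = 6
Arlen → Wendle → Orton → Garth: 3+1+3 = 7
The minimum is 6 mi via Arlen → Hale → Garth.

6 mi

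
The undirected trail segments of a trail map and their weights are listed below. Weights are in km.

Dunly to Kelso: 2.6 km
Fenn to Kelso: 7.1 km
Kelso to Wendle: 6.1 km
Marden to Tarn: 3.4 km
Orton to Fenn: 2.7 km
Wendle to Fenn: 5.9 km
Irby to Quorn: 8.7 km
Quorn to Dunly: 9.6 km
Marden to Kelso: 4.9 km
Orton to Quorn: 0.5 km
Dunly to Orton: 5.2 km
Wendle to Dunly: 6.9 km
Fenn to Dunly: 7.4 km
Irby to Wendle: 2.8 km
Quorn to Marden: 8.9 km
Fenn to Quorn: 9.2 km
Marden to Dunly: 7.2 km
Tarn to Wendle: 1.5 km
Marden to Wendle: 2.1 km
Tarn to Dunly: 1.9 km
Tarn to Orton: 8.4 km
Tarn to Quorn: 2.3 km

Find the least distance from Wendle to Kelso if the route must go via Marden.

Best Wendle to Marden: Wendle → Marden costing 2.1
Best Marden to Kelso: Marden → Kelso costing 4.9
Total via Marden: 2.1 + 4.9 = 7 km.

7 km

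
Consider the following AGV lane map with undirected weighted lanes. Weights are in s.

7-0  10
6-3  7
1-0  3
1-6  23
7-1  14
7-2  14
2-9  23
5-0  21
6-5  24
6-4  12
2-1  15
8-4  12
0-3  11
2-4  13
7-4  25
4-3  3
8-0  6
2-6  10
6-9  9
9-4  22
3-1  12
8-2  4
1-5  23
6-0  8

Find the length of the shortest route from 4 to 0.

14 s

Candidate routes:
4–3–1–0: 3+12+3 = 18
4–3–6–0: 3+7+8 = 18
4–8–0: 12+6 = 18
4–3–0: 3+11 = 14
Cheapest is 4–3–0 at 14 s.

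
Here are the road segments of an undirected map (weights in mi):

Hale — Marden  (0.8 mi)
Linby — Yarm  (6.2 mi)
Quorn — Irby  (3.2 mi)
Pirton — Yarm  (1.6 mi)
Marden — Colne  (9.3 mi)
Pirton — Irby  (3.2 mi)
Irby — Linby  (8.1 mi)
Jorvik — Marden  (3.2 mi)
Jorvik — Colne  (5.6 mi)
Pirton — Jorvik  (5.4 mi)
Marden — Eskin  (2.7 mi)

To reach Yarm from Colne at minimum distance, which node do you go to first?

Enumerating some paths:
Colne → Marden → Jorvik → Pirton → Yarm: 9.3+3.2+5.4+1.6 = 19.5
Colne → Jorvik → Pirton → Yarm: 5.6+5.4+1.6 = 12.6
Colne → Jorvik → Pirton → Irby → Linby → Yarm: 5.6+5.4+3.2+8.1+6.2 = 28.5
Cheapest is Colne → Jorvik → Pirton → Yarm at 12.6 mi.
So from Colne the first move is to Jorvik.

Jorvik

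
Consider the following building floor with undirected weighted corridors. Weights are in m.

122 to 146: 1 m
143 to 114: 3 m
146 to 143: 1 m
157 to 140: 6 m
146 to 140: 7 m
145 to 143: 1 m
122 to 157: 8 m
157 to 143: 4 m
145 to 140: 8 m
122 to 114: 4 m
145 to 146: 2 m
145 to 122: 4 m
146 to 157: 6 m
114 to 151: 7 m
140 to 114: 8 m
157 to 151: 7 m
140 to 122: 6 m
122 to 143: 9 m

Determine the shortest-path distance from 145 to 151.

Compare a few routes:
145–146–143–114–151: 2+1+3+7 = 13
145–143–157–151: 1+4+7 = 12
145–143–114–151: 1+3+7 = 11
Cheapest is 145–143–114–151 at 11 m.

11 m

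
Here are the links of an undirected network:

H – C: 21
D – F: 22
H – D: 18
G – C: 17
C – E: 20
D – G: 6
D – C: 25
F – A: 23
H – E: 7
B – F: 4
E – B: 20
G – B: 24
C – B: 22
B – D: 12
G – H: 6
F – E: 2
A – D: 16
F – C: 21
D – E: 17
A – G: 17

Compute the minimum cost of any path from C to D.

Shortest distances from C:
C: 0
G: 17  (via C)
E: 20  (via C)
F: 21  (via C)
H: 21  (via C)
B: 22  (via C)
D: 23  (via G)
Shortest route: C → G → D = 23.

23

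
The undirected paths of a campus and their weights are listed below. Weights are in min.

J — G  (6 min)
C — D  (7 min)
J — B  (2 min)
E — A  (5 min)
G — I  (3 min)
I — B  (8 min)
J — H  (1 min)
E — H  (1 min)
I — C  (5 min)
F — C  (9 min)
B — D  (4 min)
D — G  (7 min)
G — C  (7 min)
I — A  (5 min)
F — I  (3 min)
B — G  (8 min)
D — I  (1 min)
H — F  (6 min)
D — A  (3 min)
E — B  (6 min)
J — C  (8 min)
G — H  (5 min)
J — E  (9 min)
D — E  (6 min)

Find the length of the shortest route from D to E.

Enumerating some paths:
D–B–J–H–E: 4+2+1+1 = 8
D–E: 6 = 6
D–A–E: 3+5 = 8
D–I–G–H–E: 1+3+5+1 = 10
The minimum is 6 min via D–E.

6 min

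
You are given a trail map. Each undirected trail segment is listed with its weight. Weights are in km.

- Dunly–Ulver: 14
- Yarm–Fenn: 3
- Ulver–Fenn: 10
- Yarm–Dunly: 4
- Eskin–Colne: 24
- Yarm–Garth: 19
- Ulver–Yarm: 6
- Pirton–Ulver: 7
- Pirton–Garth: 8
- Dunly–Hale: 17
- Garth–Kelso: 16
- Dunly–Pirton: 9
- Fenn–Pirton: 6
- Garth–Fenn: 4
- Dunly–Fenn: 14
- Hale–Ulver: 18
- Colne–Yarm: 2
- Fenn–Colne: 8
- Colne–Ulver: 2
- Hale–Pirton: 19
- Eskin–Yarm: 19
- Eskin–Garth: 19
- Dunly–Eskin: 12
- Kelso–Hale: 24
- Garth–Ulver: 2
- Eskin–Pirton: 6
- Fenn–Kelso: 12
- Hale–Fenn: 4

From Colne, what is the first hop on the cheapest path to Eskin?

Ulver

Enumerating some paths:
Colne–Yarm–Dunly–Eskin: 2+4+12 = 18
Colne–Ulver–Pirton–Eskin: 2+7+6 = 15
Colne–Yarm–Fenn–Pirton–Eskin: 2+3+6+6 = 17
The minimum is 15 km via Colne–Ulver–Pirton–Eskin.
So from Colne the first move is to Ulver.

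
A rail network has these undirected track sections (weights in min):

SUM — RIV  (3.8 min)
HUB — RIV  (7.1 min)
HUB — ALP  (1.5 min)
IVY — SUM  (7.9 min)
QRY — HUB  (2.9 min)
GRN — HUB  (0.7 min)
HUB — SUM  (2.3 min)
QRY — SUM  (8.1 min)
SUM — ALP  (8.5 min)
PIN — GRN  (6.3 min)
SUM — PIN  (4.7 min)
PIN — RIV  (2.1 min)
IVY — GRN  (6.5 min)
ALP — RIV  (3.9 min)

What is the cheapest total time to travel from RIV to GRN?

6.1 min

Candidate routes:
RIV → ALP → HUB → GRN: 3.9+1.5+0.7 = 6.1
RIV → SUM → HUB → GRN: 3.8+2.3+0.7 = 6.8
Cheapest is RIV → ALP → HUB → GRN at 6.1 min.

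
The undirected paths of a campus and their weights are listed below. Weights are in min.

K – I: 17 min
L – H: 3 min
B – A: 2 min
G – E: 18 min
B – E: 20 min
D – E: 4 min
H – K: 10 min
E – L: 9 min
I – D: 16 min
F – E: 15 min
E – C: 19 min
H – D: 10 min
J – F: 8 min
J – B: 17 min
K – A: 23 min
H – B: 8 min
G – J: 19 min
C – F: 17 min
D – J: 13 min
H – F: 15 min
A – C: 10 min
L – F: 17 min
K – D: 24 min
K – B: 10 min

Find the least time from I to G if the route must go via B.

Shortest I→B: I → K → B = 27
Shortest B→G: B → J → G = 36
Total via B: 27 + 36 = 63 min.

63 min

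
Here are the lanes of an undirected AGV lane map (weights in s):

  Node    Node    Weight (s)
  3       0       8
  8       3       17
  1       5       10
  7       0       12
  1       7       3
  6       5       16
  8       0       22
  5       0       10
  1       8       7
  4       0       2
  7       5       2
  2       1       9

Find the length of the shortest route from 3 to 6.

34 s

Running Dijkstra from 3:
3: 0
0: 8  (via 3)
4: 10  (via 0)
8: 17  (via 3)
5: 18  (via 0)
7: 20  (via 0)
1: 23  (via 7)
2: 32  (via 1)
6: 34  (via 5)
Shortest route: 3–0–5–6 = 34 s.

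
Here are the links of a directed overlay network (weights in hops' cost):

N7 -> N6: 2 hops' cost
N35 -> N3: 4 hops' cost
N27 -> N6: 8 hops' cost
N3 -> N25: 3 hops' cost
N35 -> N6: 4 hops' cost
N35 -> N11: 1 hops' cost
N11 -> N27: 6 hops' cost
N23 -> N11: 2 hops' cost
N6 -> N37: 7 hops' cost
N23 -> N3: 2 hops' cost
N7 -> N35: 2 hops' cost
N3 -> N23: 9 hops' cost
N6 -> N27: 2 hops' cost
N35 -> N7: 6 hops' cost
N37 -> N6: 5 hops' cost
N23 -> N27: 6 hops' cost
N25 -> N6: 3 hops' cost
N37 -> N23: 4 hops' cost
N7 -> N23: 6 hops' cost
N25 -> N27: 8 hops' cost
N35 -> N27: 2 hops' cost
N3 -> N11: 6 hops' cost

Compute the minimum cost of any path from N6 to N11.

Settle nodes by increasing distance from N6:
N6: 0
N27: 2  (via N6)
N37: 7  (via N6)
N23: 11  (via N37)
N3: 13  (via N23)
N11: 13  (via N23)
Shortest route: N6–N37–N23–N11 = 13 hops' cost.

13 hops' cost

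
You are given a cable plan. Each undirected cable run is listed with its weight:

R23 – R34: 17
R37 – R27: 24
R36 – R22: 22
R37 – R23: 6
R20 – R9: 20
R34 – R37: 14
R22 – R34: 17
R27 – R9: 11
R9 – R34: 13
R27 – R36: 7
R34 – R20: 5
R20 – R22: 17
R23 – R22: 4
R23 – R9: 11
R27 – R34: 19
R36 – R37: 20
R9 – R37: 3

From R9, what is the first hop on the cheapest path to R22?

Compare a few routes:
R9 → R34 → R22: 13+17 = 30
R9 → R37 → R23 → R22: 3+6+4 = 13
R9 → R23 → R22: 11+4 = 15
Cheapest is R9 → R37 → R23 → R22 at 13.
So from R9 the first move is to R37.

R37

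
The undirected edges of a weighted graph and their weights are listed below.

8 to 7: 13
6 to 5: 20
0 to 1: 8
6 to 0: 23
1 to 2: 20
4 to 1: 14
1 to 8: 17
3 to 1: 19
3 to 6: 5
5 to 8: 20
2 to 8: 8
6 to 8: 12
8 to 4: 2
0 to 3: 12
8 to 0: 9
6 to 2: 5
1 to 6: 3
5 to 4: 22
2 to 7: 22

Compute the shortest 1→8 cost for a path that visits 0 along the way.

Shortest 1→0: 1 → 0 = 8
Shortest 0→8: 0 → 8 = 9
Total via 0: 8 + 9 = 17.

17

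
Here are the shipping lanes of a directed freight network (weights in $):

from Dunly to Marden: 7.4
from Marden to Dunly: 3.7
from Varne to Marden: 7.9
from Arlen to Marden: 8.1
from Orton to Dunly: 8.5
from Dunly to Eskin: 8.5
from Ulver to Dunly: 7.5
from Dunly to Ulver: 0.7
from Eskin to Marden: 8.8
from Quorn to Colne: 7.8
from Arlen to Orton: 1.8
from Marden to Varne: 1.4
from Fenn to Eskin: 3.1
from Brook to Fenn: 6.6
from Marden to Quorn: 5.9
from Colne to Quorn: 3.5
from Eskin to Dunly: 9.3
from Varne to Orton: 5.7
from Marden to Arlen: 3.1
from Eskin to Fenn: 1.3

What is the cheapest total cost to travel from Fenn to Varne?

$13.3

Running Dijkstra from Fenn:
Fenn: 0
Eskin: 3.1  (via Fenn)
Marden: 11.9  (via Eskin)
Dunly: 12.4  (via Eskin)
Ulver: 13.1  (via Dunly)
Varne: 13.3  (via Marden)
Shortest route: Fenn–Eskin–Marden–Varne = $13.3.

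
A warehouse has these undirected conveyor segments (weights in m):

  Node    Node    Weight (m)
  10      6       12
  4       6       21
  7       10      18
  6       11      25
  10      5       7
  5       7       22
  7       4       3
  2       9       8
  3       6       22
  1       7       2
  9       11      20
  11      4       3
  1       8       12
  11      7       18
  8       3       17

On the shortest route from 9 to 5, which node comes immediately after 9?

Compare a few routes:
9 - 11 - 4 - 7 - 10 - 5: 20+3+3+18+7 = 51
9 - 11 - 4 - 7 - 5: 20+3+3+22 = 48
Cheapest is 9 - 11 - 4 - 7 - 5 at 48 m.
So from 9 the first move is to 11.

11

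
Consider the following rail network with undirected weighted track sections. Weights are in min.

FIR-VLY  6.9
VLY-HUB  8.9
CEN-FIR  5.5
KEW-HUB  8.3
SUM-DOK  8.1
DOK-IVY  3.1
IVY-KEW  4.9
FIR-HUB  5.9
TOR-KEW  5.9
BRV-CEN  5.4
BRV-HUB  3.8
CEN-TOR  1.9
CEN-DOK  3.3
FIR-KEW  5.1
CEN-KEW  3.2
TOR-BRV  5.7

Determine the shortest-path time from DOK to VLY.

Candidate routes:
DOK - CEN - FIR - VLY: 3.3+5.5+6.9 = 15.7
DOK - CEN - KEW - FIR - VLY: 3.3+3.2+5.1+6.9 = 18.5
The minimum is 15.7 min via DOK - CEN - FIR - VLY.

15.7 min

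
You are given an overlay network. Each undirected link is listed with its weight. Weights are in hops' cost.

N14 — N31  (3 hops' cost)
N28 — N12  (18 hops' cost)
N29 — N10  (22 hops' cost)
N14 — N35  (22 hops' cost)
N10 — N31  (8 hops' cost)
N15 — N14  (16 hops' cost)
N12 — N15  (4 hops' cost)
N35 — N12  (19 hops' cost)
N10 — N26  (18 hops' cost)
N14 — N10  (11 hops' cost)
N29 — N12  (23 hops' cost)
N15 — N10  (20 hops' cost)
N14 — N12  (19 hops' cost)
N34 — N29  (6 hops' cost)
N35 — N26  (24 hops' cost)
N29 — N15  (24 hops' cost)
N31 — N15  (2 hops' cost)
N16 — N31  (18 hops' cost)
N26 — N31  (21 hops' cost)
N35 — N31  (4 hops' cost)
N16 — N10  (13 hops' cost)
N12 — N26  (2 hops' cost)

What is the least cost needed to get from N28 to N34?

Settle nodes by increasing distance from N28:
N28: 0
N12: 18  (via N28)
N26: 20  (via N12)
N15: 22  (via N12)
N31: 24  (via N15)
N14: 27  (via N31)
N35: 28  (via N31)
N10: 32  (via N31)
N29: 41  (via N12)
N16: 42  (via N31)
N34: 47  (via N29)
Shortest route: N28 → N12 → N29 → N34 = 47 hops' cost.

47 hops' cost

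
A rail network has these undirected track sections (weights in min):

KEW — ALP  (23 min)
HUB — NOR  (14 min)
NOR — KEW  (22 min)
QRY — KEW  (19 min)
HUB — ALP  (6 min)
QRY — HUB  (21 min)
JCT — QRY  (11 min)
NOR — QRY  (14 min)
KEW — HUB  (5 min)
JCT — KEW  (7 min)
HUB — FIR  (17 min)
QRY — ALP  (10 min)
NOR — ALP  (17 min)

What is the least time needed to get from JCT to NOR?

25 min

Enumerating some paths:
JCT–KEW–NOR: 7+22 = 29
JCT–QRY–NOR: 11+14 = 25
JCT–KEW–HUB–NOR: 7+5+14 = 26
JCT–KEW–HUB–ALP–NOR: 7+5+6+17 = 35
The minimum is 25 min via JCT–QRY–NOR.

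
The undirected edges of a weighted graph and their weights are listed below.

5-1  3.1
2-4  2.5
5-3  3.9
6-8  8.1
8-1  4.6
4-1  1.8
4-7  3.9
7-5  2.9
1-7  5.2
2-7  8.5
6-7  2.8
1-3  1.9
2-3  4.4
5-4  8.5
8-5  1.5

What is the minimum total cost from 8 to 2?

Running Dijkstra from 8:
8: 0
5: 1.5  (via 8)
7: 4.4  (via 5)
1: 4.6  (via 8)
3: 5.4  (via 5)
4: 6.4  (via 1)
6: 7.2  (via 7)
2: 8.9  (via 4)
Shortest route: 8–1–4–2 = 8.9.

8.9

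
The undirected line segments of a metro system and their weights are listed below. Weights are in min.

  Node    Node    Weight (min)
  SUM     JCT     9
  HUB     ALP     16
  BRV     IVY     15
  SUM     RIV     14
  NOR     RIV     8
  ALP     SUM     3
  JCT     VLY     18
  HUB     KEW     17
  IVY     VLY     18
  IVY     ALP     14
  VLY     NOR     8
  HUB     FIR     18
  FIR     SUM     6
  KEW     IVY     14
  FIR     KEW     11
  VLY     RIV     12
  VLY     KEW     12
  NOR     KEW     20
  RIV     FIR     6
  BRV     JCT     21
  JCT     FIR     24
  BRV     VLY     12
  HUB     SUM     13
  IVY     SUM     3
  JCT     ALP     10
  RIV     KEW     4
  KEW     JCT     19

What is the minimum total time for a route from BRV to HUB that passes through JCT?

Shortest BRV→JCT: BRV–JCT = 21
Shortest JCT→HUB: JCT–SUM–HUB = 22
Total via JCT: 21 + 22 = 43 min.

43 min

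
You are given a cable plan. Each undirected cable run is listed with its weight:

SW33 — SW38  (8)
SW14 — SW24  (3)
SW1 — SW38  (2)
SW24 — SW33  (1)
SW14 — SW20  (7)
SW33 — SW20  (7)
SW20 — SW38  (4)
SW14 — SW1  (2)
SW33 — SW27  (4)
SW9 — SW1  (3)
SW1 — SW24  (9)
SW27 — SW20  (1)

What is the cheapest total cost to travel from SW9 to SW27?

Settle nodes by increasing distance from SW9:
SW9: 0
SW1: 3  (via SW9)
SW14: 5  (via SW1)
SW38: 5  (via SW1)
SW24: 8  (via SW14)
SW33: 9  (via SW24)
SW20: 9  (via SW38)
SW27: 10  (via SW20)
Shortest route: SW9–SW1–SW38–SW20–SW27 = 10.

10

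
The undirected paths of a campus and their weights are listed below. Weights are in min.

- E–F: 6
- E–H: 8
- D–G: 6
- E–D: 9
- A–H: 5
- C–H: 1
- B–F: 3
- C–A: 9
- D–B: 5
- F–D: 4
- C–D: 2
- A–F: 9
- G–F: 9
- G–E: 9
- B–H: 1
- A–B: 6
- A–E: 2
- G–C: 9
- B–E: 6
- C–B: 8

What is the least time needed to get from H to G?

Running Dijkstra from H:
H: 0
B: 1  (via H)
C: 1  (via H)
D: 3  (via C)
F: 4  (via B)
A: 5  (via H)
E: 7  (via B)
G: 9  (via D)
Shortest route: H–C–D–G = 9 min.

9 min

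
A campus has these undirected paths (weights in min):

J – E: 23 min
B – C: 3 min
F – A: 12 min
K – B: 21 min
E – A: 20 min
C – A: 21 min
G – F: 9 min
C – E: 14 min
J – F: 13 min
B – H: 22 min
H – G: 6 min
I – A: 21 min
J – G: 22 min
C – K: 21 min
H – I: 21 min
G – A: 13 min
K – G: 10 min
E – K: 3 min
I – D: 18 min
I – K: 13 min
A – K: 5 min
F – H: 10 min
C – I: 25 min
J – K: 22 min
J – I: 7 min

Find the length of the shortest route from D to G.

41 min

Enumerating some paths:
D–I–J–G: 18+7+22 = 47
D–I–K–G: 18+13+10 = 41
D–I–H–G: 18+21+6 = 45
D–I–J–F–G: 18+7+13+9 = 47
The minimum is 41 min via D–I–K–G.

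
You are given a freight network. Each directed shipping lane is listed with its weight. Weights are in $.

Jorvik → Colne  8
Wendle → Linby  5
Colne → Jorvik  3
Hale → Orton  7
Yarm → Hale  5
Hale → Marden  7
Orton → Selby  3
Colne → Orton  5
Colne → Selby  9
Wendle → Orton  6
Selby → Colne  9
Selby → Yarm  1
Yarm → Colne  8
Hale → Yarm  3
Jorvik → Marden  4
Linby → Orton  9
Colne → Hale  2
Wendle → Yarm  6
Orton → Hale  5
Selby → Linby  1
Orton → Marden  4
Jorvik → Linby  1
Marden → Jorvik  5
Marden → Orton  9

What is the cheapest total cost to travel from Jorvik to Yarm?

Shortest distances from Jorvik:
Jorvik: 0
Linby: 1  (via Jorvik)
Marden: 4  (via Jorvik)
Colne: 8  (via Jorvik)
Hale: 10  (via Colne)
Orton: 10  (via Linby)
Selby: 13  (via Orton)
Yarm: 13  (via Hale)
Shortest route: Jorvik → Colne → Hale → Yarm = $13.

$13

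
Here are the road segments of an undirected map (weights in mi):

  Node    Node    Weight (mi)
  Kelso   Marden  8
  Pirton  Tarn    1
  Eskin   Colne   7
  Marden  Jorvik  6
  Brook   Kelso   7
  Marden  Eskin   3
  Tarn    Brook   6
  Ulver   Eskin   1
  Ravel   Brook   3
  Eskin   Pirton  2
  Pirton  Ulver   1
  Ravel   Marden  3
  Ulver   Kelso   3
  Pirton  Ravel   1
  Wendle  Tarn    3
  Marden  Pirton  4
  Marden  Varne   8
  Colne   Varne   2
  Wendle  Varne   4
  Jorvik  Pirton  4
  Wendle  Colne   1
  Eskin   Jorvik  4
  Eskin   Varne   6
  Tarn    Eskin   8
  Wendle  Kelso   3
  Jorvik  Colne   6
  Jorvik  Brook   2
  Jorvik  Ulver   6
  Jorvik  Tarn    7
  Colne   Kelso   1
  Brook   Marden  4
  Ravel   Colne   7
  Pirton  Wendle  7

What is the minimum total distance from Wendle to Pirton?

Settle nodes by increasing distance from Wendle:
Wendle: 0
Colne: 1  (via Wendle)
Kelso: 2  (via Colne)
Tarn: 3  (via Wendle)
Varne: 3  (via Colne)
Pirton: 4  (via Tarn)
Shortest route: Wendle → Tarn → Pirton = 4 mi.

4 mi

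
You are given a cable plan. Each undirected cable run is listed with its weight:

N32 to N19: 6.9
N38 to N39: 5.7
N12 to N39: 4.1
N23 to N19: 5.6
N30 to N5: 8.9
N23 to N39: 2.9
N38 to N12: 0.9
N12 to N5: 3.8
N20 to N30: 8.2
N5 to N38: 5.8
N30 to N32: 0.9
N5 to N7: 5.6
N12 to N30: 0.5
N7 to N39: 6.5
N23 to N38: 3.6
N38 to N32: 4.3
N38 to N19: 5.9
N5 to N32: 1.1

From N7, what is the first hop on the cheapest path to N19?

N5

Candidate routes:
N7 → N5 → N32 → N19: 5.6+1.1+6.9 = 13.6
N7 → N39 → N23 → N19: 6.5+2.9+5.6 = 15
N7 → N5 → N32 → N30 → N12 → N38 → N19: 5.6+1.1+0.9+0.5+0.9+5.9 = 14.9
The minimum is 13.6 via N7 → N5 → N32 → N19.
So from N7 the first move is to N5.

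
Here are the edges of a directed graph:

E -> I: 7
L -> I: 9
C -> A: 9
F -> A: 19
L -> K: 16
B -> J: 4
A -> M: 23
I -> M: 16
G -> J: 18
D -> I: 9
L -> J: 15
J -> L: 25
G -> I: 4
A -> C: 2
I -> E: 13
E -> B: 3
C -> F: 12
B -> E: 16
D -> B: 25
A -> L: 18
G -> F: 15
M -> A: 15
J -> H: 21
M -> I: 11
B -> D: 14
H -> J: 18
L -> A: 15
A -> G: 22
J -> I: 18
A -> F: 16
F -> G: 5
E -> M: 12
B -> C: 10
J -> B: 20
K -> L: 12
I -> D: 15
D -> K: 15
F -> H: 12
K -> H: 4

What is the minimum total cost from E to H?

Compare a few routes:
E–B–D–K–H: 3+14+15+4 = 36
E–I–D–K–H: 7+15+15+4 = 41
E–B–C–F–H: 3+10+12+12 = 37
E–B–J–H: 3+4+21 = 28
Cheapest is E–B–J–H at 28.

28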